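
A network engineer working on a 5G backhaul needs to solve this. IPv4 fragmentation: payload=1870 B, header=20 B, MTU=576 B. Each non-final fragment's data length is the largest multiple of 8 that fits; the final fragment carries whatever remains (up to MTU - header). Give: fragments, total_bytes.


Max data per non-final fragment = floor((MTU - header)/8)*8 = floor((576 - 20)/8)*8 = floor(556/8)*8 = 552 B
Final fragment needs no 8-byte alignment: it can carry up to MTU - header = 556 B
Non-final fragments needed = ceil((payload - 556) / 552) = ceil(1314/552) = ceil(2.3804) = 3
Number of fragments = 3 + 1 = 4
Fragment sizes (data): 3 * 552 B + 214 B (last, 214 <= 556 OK)
Total bytes sent = payload + n_frags * header = 1870 + 4*20 = 1870 + 80 = 1950 B

4, 1950


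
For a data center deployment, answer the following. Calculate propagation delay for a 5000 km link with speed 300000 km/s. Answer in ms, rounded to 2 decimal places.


Given: distance = 5000 km, speed = 300000 km/s
Delay = distance / speed = 5000 / 300000 seconds
Delay in ms = 5000 * 1000 / 300000
Delay = 16.6667 ms
Rounded to 2 dp = 16.67 ms

16.67


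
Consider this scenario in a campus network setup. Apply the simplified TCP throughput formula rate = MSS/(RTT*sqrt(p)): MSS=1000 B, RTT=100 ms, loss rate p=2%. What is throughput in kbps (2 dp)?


Given: MSS = 1000 bytes, RTT = 100 ms, loss = 2%
RTT in seconds = 100 / 1000 = 0.1
Loss rate = 2% = 0.02
sqrt(loss) = sqrt(0.02) = 0.141421356237
Throughput (bytes/s) = 1000 / (0.1 * 0.141421356237) = 70710.6781
Throughput (kbps) = 70710.6781 * 8 / 1000 = 565.685425 -> 565.69 kbps (2 dp)

565.69


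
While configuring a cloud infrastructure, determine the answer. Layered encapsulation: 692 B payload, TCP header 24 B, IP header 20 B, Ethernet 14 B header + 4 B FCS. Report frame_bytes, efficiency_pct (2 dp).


TCP segment = 692 + 24 = 716 B
IP packet = 716 + 20 = 736 B
Ethernet frame = 736 + 14 + 4 = 754 B
Efficiency = app / frame = 692 / 754 = 0.917772 = 91.7772% -> 91.78% (2 dp)

754, 91.78


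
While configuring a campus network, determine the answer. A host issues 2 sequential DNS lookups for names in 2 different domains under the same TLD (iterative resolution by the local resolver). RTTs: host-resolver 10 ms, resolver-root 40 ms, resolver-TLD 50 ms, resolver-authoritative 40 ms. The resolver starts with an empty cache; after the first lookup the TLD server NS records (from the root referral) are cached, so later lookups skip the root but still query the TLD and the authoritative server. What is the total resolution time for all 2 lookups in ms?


Lookup 1 (cold cache): local + root + TLD + auth = 10 + 40 + 50 + 40 = 140 ms
Lookups 2..2 (TLD NS cached -> skip root; new domain -> still ask TLD and auth): local + TLD + auth = 10 + 50 + 40 = 100 ms each
Remaining 1 lookups: 1 * 100 = 100 ms
Total = 140 + 100 = 240 ms

240


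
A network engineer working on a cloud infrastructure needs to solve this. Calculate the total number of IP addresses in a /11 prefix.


Given: CIDR prefix /11
Host bits = 32 - 11 = 21
Total addresses = 2^21 = 2097152

2097152


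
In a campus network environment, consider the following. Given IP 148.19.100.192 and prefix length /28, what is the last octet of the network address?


Given: IP = 148.19.100.192, prefix = /28
Subnet mask = 255.255.255.240
Last octet of IP: 192
Last octet of mask: 240
Network last octet = 192 AND 240 = 192

192


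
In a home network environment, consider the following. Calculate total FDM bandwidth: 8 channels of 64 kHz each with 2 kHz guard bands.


Given: 8 channels, 64 kHz each, guard = 2 kHz
Channel bandwidth = 8 * 64 = 512 kHz
Guard bands = 7 gaps * 2 kHz = 14 kHz
Total = 512 + 14 = 526 kHz

526


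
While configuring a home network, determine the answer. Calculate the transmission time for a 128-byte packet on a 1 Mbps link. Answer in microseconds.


Given: packet = 128 bytes, bandwidth = 1 Mbps
Packet in bits = 128 * 8 = 1024 bits
Bandwidth = 1 * 10^6 = 1000000 bps
Time = 1024 / 1000000 seconds
Time in us = 1024 * 10^6 / 1000000 = 1024

1024


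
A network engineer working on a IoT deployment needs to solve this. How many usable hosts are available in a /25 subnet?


Given: subnet mask /25
Host bits = 32 - 25 = 7
Total addresses = 2^7 = 128
Usable hosts = 128 - 2 (network + broadcast) = 126

126


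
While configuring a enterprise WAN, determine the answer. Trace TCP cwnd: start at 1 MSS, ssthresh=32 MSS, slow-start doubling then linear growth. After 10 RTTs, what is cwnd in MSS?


RTT 0: cwnd = 1 MSS (initial)
RTT 1: cwnd = 2 MSS (slow start, doubled)
RTT 2: cwnd = 4 MSS (slow start, doubled)
RTT 3: cwnd = 8 MSS (slow start, doubled)
RTT 4: cwnd = 16 MSS (slow start, doubled)
RTT 5: cwnd = 32 MSS (slow start, doubled)
RTT 6: cwnd = 33 MSS (congestion avoidance, +1)
RTT 7: cwnd = 34 MSS (congestion avoidance, +1)
RTT 8: cwnd = 35 MSS (congestion avoidance, +1)
RTT 9: cwnd = 36 MSS (congestion avoidance, +1)
RTT 10: cwnd = 37 MSS (congestion avoidance, +1)

37


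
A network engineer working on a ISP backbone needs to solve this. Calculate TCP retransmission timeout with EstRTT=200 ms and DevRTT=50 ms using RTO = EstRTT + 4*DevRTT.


Given: EstRTT = 200 ms, DevRTT = 50 ms
Timeout = EstRTT + 4 * DevRTT
4 * DevRTT = 4 * 50 = 200
Timeout = 200 + 200 = 400 ms

400


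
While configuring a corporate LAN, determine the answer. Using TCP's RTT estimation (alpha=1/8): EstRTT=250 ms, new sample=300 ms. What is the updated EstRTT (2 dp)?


Given: EstRTT = 250 ms, SampleRTT = 300 ms, alpha = 1/8
New EstRTT = (1 - alpha) * EstRTT + alpha * SampleRTT
(7/8) * 250 = 218.75
(1/8) * 300 = 37.5
New EstRTT = 218.75 + 37.5 = 256.25 ms -> 256.25 ms (2 dp)

256.25


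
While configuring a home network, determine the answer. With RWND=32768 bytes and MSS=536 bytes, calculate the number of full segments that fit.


Given: RWND = 32768 bytes, MSS = 536 bytes
Full segments = floor(RWND / MSS)
Full segments = floor(32768 / 536)
Full segments = floor(61.1343) = 61

61


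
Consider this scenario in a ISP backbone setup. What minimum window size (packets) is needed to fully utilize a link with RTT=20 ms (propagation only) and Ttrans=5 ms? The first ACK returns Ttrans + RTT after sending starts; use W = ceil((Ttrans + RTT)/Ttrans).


Given: Ttrans = 5 ms, RTT = 20 ms (= 2 * Tprop, Tprop = 10 ms)
Time until first ACK returns = Ttrans + RTT = 5 + 20 = 25 ms
Need W * Ttrans >= Ttrans + RTT  ->  W >= (Ttrans + RTT) / Ttrans
(Ttrans + RTT) / Ttrans = 25 / 5 = 5
W_min = ceil(5) = 5

5


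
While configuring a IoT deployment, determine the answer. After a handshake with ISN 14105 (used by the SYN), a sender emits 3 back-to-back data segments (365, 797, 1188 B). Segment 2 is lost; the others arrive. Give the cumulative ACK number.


SYN uses sequence number 14105; first data byte = ISN + 1 = 14106.
Segment 1: SEQ = 14106, len = 365 B, covers [14106, 14470]
Segment 2: SEQ = 14471, len = 797 B, covers [14471, 15267] [LOST]
Segment 3: SEQ = 15268, len = 1188 B, covers [15268, 16455]
In-order data received: bytes [14106, 14470] (segments 1..1).
Segment 2 missing -> gap begins at byte 14471; later segments buffered out of order.
Cumulative ACK = next expected in-order byte = 14106 + 365 = 14471

14471


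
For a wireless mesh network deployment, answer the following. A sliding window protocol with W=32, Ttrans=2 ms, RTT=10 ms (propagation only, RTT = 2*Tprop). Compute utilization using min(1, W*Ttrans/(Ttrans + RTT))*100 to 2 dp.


Given: W = 32, Ttrans = 2 ms, RTT = 10 ms (= 2 * Tprop, Tprop = 5 ms)
Cycle time = Ttrans + RTT = 2 + 10 = 12 ms (first packet sent until its ACK returns)
W * Ttrans = 32 * 2 = 64 ms of sending per cycle
W * Ttrans / (Ttrans + RTT) = 64 / 12 = 5.333333
U = min(1, 5.333333) = 1.000000
U% = 100.00%

100.00


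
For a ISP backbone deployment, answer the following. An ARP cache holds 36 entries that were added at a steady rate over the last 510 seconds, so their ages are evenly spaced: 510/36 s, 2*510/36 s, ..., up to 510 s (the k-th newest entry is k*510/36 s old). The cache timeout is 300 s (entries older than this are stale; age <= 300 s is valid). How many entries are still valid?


Ages are k * 510/36 s for k = 1..36 (spacing = 14.1667 s).
Entry k is valid iff k * 510/36 <= 300 iff k <= 36 * 300 / 510 = 21.1765
n_valid = floor(21.1765) = 21
(n_stale = 36 - 21 = 15)

21


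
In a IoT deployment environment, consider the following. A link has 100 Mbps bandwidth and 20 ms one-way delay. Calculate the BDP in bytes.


Given: bandwidth = 100 Mbps, delay = 20 ms
BDP in bits = 100 * 10^6 * 20 / 1000
BDP in bits = 2000000
BDP in bytes = 2000000 / 8 = 250000

250000


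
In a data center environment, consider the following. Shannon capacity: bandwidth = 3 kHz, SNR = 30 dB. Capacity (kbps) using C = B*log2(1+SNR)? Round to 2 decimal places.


Given: B = 3 kHz, SNR = 30 dB
SNR linear = 10^(30/10) = 1000
1 + SNR = 1001
log2(1001) = 9.9672262588
C = 3 * 1000 * 9.9672262588 = 29901.6788 bps
C = 29.901679 kbps -> 29.90 kbps (2 dp)

29.90


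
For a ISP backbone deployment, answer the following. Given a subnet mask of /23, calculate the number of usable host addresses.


Given: subnet mask /23
Host bits = 32 - 23 = 9
Total addresses = 2^9 = 512
Usable hosts = 512 - 2 (network + broadcast) = 510

510


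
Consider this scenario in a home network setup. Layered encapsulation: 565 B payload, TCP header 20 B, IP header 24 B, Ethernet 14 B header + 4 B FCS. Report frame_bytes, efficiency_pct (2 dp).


TCP segment = 565 + 20 = 585 B
IP packet = 585 + 24 = 609 B
Ethernet frame = 609 + 14 + 4 = 627 B
Efficiency = app / frame = 565 / 627 = 0.901116 = 90.1116% -> 90.11% (2 dp)

627, 90.11


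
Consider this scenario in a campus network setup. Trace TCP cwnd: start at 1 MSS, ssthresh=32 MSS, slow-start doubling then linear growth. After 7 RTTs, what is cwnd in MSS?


RTT 0: cwnd = 1 MSS (initial)
RTT 1: cwnd = 2 MSS (slow start, doubled)
RTT 2: cwnd = 4 MSS (slow start, doubled)
RTT 3: cwnd = 8 MSS (slow start, doubled)
RTT 4: cwnd = 16 MSS (slow start, doubled)
RTT 5: cwnd = 32 MSS (slow start, doubled)
RTT 6: cwnd = 33 MSS (congestion avoidance, +1)
RTT 7: cwnd = 34 MSS (congestion avoidance, +1)

34


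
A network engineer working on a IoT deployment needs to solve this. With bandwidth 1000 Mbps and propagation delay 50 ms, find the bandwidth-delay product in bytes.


Given: bandwidth = 1000 Mbps, delay = 50 ms
BDP in bits = 1000 * 10^6 * 50 / 1000
BDP in bits = 50000000
BDP in bytes = 50000000 / 8 = 6250000

6250000


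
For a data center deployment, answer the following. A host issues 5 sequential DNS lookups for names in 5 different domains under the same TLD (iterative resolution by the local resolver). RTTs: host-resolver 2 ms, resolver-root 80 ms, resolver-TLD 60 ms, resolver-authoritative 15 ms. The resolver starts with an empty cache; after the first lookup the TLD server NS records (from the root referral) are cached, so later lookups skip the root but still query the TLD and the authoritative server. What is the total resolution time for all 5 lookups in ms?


Lookup 1 (cold cache): local + root + TLD + auth = 2 + 80 + 60 + 15 = 157 ms
Lookups 2..5 (TLD NS cached -> skip root; new domain -> still ask TLD and auth): local + TLD + auth = 2 + 60 + 15 = 77 ms each
Remaining 4 lookups: 4 * 77 = 308 ms
Total = 157 + 308 = 465 ms

465


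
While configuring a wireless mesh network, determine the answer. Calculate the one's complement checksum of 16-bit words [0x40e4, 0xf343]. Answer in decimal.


Given words: [0x40e4, 0xf343]
Step 1: Sum all words
Raw sum = 16612 + 62275 = 78887
Step 2: Fold carry: (13351 + 1) = 13352
One's complement = ~13352 & 0xFFFF = 52183

52183


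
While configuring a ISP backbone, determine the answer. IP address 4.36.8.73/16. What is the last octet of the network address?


Given: IP = 4.36.8.73, prefix = /16
Subnet mask = 255.255.0.0
Last octet of IP: 73
Last octet of mask: 0
Network last octet = 73 AND 0 = 0

0


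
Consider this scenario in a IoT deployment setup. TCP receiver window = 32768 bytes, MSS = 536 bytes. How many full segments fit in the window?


Given: RWND = 32768 bytes, MSS = 536 bytes
Full segments = floor(RWND / MSS)
Full segments = floor(32768 / 536)
Full segments = floor(61.1343) = 61

61


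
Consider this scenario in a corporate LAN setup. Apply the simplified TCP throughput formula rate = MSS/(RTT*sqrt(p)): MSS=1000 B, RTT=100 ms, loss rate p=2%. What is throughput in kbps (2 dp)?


Given: MSS = 1000 bytes, RTT = 100 ms, loss = 2%
RTT in seconds = 100 / 1000 = 0.1
Loss rate = 2% = 0.02
sqrt(loss) = sqrt(0.02) = 0.141421356237
Throughput (bytes/s) = 1000 / (0.1 * 0.141421356237) = 70710.6781
Throughput (kbps) = 70710.6781 * 8 / 1000 = 565.685425 -> 565.69 kbps (2 dp)

565.69


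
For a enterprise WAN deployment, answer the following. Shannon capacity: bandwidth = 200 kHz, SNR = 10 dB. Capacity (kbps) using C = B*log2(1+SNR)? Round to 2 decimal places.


Given: B = 200 kHz, SNR = 10 dB
SNR linear = 10^(10/10) = 10
1 + SNR = 11
log2(11) = 3.4594316186
C = 200 * 1000 * 3.4594316186 = 691886.3237 bps
C = 691.886324 kbps -> 691.89 kbps (2 dp)

691.89


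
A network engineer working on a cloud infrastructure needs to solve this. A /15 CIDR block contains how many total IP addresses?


Given: CIDR prefix /15
Host bits = 32 - 15 = 17
Total addresses = 2^17 = 131072

131072


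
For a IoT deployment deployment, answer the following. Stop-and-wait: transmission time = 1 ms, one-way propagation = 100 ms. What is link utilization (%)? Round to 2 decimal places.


Given: Ttrans = 1 ms, Tprop = 100 ms
RTT = 2 * Tprop = 2 * 100 = 200 ms
U = Ttrans / (Ttrans + RTT)
U = 1 / (1 + 200)
U = 1 / 201 = 0.004975
U% = 0.50%

0.50


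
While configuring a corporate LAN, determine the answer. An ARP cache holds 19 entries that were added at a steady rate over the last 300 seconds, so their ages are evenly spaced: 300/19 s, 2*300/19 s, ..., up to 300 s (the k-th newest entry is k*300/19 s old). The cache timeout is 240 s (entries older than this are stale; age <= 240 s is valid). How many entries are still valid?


Ages are k * 300/19 s for k = 1..19 (spacing = 15.7895 s).
Entry k is valid iff k * 300/19 <= 240 iff k <= 19 * 240 / 300 = 15.2000
n_valid = floor(15.2000) = 15
(n_stale = 19 - 15 = 4)

15


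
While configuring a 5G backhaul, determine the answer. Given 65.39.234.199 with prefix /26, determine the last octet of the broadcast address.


Given: IP = 65.39.234.199, prefix = /26
Host bits = 32 - 26 = 6
Network last octet = 199 AND mask = 192
Host part size = 2^6 - 1 = 63
Broadcast last octet = 192 OR 63 = 255

255


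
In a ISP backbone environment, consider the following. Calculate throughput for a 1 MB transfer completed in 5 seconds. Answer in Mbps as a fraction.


Given: file = 1 MB, time = 5 s
File in Mb = 1 * 8 = 8 Mb
Throughput = 8 / 5 Mbps
Throughput = 8/5 Mbps

8/5


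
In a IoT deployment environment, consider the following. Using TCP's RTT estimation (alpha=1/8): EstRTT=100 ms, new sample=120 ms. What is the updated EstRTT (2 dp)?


Given: EstRTT = 100 ms, SampleRTT = 120 ms, alpha = 1/8
New EstRTT = (1 - alpha) * EstRTT + alpha * SampleRTT
(7/8) * 100 = 87.5
(1/8) * 120 = 15
New EstRTT = 87.5 + 15 = 102.5 ms -> 102.50 ms (2 dp)

102.50


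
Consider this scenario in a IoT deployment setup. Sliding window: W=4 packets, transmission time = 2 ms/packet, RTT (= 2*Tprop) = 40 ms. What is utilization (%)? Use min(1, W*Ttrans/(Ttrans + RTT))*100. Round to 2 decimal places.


Given: W = 4, Ttrans = 2 ms, RTT = 40 ms (= 2 * Tprop, Tprop = 20 ms)
Cycle time = Ttrans + RTT = 2 + 40 = 42 ms (first packet sent until its ACK returns)
W * Ttrans = 4 * 2 = 8 ms of sending per cycle
W * Ttrans / (Ttrans + RTT) = 8 / 42 = 0.190476
U = min(1, 0.190476) = 0.190476
U% = 19.05%

19.05


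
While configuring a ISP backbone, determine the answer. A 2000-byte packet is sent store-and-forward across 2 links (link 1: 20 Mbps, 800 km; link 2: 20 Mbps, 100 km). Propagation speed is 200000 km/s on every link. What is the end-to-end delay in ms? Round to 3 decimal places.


Packet = 2000 bytes = 16000 bits. Store-and-forward: sum (t_trans + t_prop) per link.
Link 1: t_trans = 16000/(20*10^6) s = 0.8000 ms; t_prop = 800/200000 s = 4.0000 ms; subtotal = 4.8000 ms
Link 2: t_trans = 16000/(20*10^6) s = 0.8000 ms; t_prop = 100/200000 s = 0.5000 ms; subtotal = 1.3000 ms
End-to-end = 4.8000 + 1.3000 = 6.1000 ms -> 6.100 ms (3 dp)

6.100


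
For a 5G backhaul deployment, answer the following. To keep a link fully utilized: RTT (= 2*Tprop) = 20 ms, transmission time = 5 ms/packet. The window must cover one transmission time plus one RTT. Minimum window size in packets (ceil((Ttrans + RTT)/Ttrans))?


Given: Ttrans = 5 ms, RTT = 20 ms (= 2 * Tprop, Tprop = 10 ms)
Time until first ACK returns = Ttrans + RTT = 5 + 20 = 25 ms
Need W * Ttrans >= Ttrans + RTT  ->  W >= (Ttrans + RTT) / Ttrans
(Ttrans + RTT) / Ttrans = 25 / 5 = 5
W_min = ceil(5) = 5

5


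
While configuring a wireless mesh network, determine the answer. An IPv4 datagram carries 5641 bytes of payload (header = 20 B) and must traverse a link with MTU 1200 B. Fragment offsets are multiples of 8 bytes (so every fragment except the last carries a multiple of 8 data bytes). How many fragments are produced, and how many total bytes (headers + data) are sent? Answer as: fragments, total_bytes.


Max data per non-final fragment = floor((MTU - header)/8)*8 = floor((1200 - 20)/8)*8 = floor(1180/8)*8 = 1176 B
Final fragment needs no 8-byte alignment: it can carry up to MTU - header = 1180 B
Non-final fragments needed = ceil((payload - 1180) / 1176) = ceil(4461/1176) = ceil(3.7934) = 4
Number of fragments = 4 + 1 = 5
Fragment sizes (data): 4 * 1176 B + 937 B (last, 937 <= 1180 OK)
Total bytes sent = payload + n_frags * header = 5641 + 5*20 = 5641 + 100 = 5741 B

5, 5741


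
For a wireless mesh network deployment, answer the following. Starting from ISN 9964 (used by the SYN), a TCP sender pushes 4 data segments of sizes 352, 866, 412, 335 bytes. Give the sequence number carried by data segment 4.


The SYN occupies sequence number ISN = 9964, so the first data byte is ISN + 1 = 9965.
SEQ of data segment i = (ISN + 1) + sum of payload sizes of segments 1..i-1.
Segment 1: SEQ = 9965, payload = 352 bytes
Segment 2: SEQ = 10317, payload = 866 bytes
Segment 3: SEQ = 11183, payload = 412 bytes
Segment 4: SEQ = 11595, payload = 335 bytes
SEQ of segment 4 = 9965 + 352 + 866 + 412 = 11595

11595


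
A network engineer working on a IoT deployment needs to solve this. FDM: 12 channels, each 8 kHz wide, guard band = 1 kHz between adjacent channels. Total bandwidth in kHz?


Given: 12 channels, 8 kHz each, guard = 1 kHz
Channel bandwidth = 12 * 8 = 96 kHz
Guard bands = 11 gaps * 1 kHz = 11 kHz
Total = 96 + 11 = 107 kHz

107


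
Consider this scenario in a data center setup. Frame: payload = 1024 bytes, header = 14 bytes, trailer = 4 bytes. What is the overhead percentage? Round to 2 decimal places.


Given: payload = 1024 B, header = 14 B, trailer = 4 B
Overhead bytes = header + trailer = 14 + 4 = 18
Total frame = payload + overhead = 1024 + 18 = 1042
Overhead % = 18 / 1042 * 100 = 1.7274% -> 1.73% (2 dp)

1.73


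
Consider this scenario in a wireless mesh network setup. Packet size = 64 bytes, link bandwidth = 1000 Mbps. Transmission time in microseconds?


Given: packet = 64 bytes, bandwidth = 1000 Mbps
Packet in bits = 64 * 8 = 512 bits
Bandwidth = 1000 * 10^6 = 1000000000 bps
Time = 512 / 1000000000 seconds
Time in us = 512 * 10^6 / 1000000000 = 0.512

0.512


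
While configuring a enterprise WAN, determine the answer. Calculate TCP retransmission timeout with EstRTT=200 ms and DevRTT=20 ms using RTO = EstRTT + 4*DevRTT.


Given: EstRTT = 200 ms, DevRTT = 20 ms
Timeout = EstRTT + 4 * DevRTT
4 * DevRTT = 4 * 20 = 80
Timeout = 200 + 80 = 280 ms

280


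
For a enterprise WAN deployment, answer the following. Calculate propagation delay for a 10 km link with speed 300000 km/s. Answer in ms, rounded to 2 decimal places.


Given: distance = 10 km, speed = 300000 km/s
Delay = distance / speed = 10 / 300000 seconds
Delay in ms = 10 * 1000 / 300000
Delay = 0.0333 ms
Rounded to 2 dp = 0.03 ms

0.03


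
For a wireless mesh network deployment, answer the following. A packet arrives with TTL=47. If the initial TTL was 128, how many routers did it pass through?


Given: initial TTL = 128, received TTL = 47
Hops = initial TTL - received TTL
Hops = 128 - 47 = 81

81


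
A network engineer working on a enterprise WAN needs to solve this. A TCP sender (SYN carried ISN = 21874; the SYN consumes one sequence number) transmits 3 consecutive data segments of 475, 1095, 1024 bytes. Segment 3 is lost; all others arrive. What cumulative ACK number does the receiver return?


SYN uses sequence number 21874; first data byte = ISN + 1 = 21875.
Segment 1: SEQ = 21875, len = 475 B, covers [21875, 22349]
Segment 2: SEQ = 22350, len = 1095 B, covers [22350, 23444]
Segment 3: SEQ = 23445, len = 1024 B, covers [23445, 24468] [LOST]
In-order data received: bytes [21875, 23444] (segments 1..2).
Segment 3 missing -> gap begins at byte 23445.
Cumulative ACK = next expected in-order byte = 21875 + 475 + 1095 = 23445

23445


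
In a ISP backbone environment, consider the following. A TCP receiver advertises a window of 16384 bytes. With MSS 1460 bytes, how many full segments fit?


Given: RWND = 16384 bytes, MSS = 1460 bytes
Full segments = floor(RWND / MSS)
Full segments = floor(16384 / 1460)
Full segments = floor(11.2219) = 11

11


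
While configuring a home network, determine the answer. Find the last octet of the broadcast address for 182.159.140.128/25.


Given: IP = 182.159.140.128, prefix = /25
Host bits = 32 - 25 = 7
Network last octet = 128 AND mask = 128
Host part size = 2^7 - 1 = 127
Broadcast last octet = 128 OR 127 = 255

255


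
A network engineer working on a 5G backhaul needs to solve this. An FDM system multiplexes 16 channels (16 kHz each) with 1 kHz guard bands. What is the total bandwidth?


Given: 16 channels, 16 kHz each, guard = 1 kHz
Channel bandwidth = 16 * 16 = 256 kHz
Guard bands = 15 gaps * 1 kHz = 15 kHz
Total = 256 + 15 = 271 kHz

271


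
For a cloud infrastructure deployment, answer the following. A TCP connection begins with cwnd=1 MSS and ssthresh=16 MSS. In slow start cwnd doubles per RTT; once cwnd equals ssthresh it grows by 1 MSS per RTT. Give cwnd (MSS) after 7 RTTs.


RTT 0: cwnd = 1 MSS (initial)
RTT 1: cwnd = 2 MSS (slow start, doubled)
RTT 2: cwnd = 4 MSS (slow start, doubled)
RTT 3: cwnd = 8 MSS (slow start, doubled)
RTT 4: cwnd = 16 MSS (slow start, doubled)
RTT 5: cwnd = 17 MSS (congestion avoidance, +1)
RTT 6: cwnd = 18 MSS (congestion avoidance, +1)
RTT 7: cwnd = 19 MSS (congestion avoidance, +1)

19


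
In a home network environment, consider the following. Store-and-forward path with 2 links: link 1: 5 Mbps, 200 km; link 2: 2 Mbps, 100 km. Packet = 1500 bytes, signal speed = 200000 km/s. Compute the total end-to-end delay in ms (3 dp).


Packet = 1500 bytes = 12000 bits. Store-and-forward: sum (t_trans + t_prop) per link.
Link 1: t_trans = 12000/(5*10^6) s = 2.4000 ms; t_prop = 200/200000 s = 1.0000 ms; subtotal = 3.4000 ms
Link 2: t_trans = 12000/(2*10^6) s = 6.0000 ms; t_prop = 100/200000 s = 0.5000 ms; subtotal = 6.5000 ms
End-to-end = 3.4000 + 6.5000 = 9.9000 ms -> 9.900 ms (3 dp)

9.900


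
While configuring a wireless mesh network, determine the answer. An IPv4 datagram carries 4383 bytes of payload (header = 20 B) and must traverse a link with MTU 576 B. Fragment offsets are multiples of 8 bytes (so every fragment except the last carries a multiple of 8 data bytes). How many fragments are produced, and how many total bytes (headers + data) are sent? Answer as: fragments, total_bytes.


Max data per non-final fragment = floor((MTU - header)/8)*8 = floor((576 - 20)/8)*8 = floor(556/8)*8 = 552 B
Final fragment needs no 8-byte alignment: it can carry up to MTU - header = 556 B
Non-final fragments needed = ceil((payload - 556) / 552) = ceil(3827/552) = ceil(6.9330) = 7
Number of fragments = 7 + 1 = 8
Fragment sizes (data): 7 * 552 B + 519 B (last, 519 <= 556 OK)
Total bytes sent = payload + n_frags * header = 4383 + 8*20 = 4383 + 160 = 4543 B

8, 4543


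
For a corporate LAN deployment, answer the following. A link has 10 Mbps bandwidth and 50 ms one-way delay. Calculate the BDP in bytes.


Given: bandwidth = 10 Mbps, delay = 50 ms
BDP in bits = 10 * 10^6 * 50 / 1000
BDP in bits = 500000
BDP in bytes = 500000 / 8 = 62500

62500


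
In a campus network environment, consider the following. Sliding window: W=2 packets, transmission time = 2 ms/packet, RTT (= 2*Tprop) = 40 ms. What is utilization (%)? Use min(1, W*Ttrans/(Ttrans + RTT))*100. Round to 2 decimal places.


Given: W = 2, Ttrans = 2 ms, RTT = 40 ms (= 2 * Tprop, Tprop = 20 ms)
Cycle time = Ttrans + RTT = 2 + 40 = 42 ms (first packet sent until its ACK returns)
W * Ttrans = 2 * 2 = 4 ms of sending per cycle
W * Ttrans / (Ttrans + RTT) = 4 / 42 = 0.095238
U = min(1, 0.095238) = 0.095238
U% = 9.52%

9.52


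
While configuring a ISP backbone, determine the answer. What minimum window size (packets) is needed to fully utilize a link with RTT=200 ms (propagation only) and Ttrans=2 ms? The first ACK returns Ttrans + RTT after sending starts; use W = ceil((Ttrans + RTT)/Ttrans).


Given: Ttrans = 2 ms, RTT = 200 ms (= 2 * Tprop, Tprop = 100 ms)
Time until first ACK returns = Ttrans + RTT = 2 + 200 = 202 ms
Need W * Ttrans >= Ttrans + RTT  ->  W >= (Ttrans + RTT) / Ttrans
(Ttrans + RTT) / Ttrans = 202 / 2 = 101
W_min = ceil(101) = 101

101


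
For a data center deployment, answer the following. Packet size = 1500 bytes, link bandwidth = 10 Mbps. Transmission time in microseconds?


Given: packet = 1500 bytes, bandwidth = 10 Mbps
Packet in bits = 1500 * 8 = 12000 bits
Bandwidth = 10 * 10^6 = 10000000 bps
Time = 12000 / 10000000 seconds
Time in us = 12000 * 10^6 / 10000000 = 1200

1200


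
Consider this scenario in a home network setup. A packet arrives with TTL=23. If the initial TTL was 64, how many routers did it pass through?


Given: initial TTL = 64, received TTL = 23
Hops = initial TTL - received TTL
Hops = 64 - 23 = 41

41


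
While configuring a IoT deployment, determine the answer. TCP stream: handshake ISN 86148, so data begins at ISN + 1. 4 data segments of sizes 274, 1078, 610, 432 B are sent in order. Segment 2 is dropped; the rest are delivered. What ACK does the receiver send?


SYN uses sequence number 86148; first data byte = ISN + 1 = 86149.
Segment 1: SEQ = 86149, len = 274 B, covers [86149, 86422]
Segment 2: SEQ = 86423, len = 1078 B, covers [86423, 87500] [LOST]
Segment 3: SEQ = 87501, len = 610 B, covers [87501, 88110]
Segment 4: SEQ = 88111, len = 432 B, covers [88111, 88542]
In-order data received: bytes [86149, 86422] (segments 1..1).
Segment 2 missing -> gap begins at byte 86423; later segments buffered out of order.
Cumulative ACK = next expected in-order byte = 86149 + 274 = 86423

86423


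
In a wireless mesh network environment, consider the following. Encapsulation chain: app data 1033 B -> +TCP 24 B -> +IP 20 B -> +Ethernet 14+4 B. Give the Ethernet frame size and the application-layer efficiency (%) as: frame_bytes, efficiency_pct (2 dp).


TCP segment = 1033 + 24 = 1057 B
IP packet = 1057 + 20 = 1077 B
Ethernet frame = 1077 + 14 + 4 = 1095 B
Efficiency = app / frame = 1033 / 1095 = 0.943379 = 94.3379% -> 94.34% (2 dp)

1095, 94.34


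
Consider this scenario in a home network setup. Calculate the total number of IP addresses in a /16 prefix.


Given: CIDR prefix /16
Host bits = 32 - 16 = 16
Total addresses = 2^16 = 65536

65536


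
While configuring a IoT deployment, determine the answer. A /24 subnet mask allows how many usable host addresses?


Given: subnet mask /24
Host bits = 32 - 24 = 8
Total addresses = 2^8 = 256
Usable hosts = 256 - 2 (network + broadcast) = 254

254


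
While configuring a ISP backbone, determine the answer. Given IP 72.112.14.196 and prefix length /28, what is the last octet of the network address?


Given: IP = 72.112.14.196, prefix = /28
Subnet mask = 255.255.255.240
Last octet of IP: 196
Last octet of mask: 240
Network last octet = 196 AND 240 = 192

192


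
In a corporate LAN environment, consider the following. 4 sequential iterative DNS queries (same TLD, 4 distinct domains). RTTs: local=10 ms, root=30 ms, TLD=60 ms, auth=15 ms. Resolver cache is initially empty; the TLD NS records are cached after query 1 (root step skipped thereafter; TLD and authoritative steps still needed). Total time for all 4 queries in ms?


Lookup 1 (cold cache): local + root + TLD + auth = 10 + 30 + 60 + 15 = 115 ms
Lookups 2..4 (TLD NS cached -> skip root; new domain -> still ask TLD and auth): local + TLD + auth = 10 + 60 + 15 = 85 ms each
Remaining 3 lookups: 3 * 85 = 255 ms
Total = 115 + 255 = 370 ms

370


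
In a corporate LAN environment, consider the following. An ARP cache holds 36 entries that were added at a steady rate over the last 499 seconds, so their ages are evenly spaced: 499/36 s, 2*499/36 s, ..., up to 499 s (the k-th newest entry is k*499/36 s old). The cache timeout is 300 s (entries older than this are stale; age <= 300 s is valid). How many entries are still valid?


Ages are k * 499/36 s for k = 1..36 (spacing = 13.8611 s).
Entry k is valid iff k * 499/36 <= 300 iff k <= 36 * 300 / 499 = 21.6433
n_valid = floor(21.6433) = 21
(n_stale = 36 - 21 = 15)

21


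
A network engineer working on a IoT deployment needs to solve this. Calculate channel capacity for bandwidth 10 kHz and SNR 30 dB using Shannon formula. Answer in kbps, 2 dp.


Given: B = 10 kHz, SNR = 30 dB
SNR linear = 10^(30/10) = 1000
1 + SNR = 1001
log2(1001) = 9.9672262588
C = 10 * 1000 * 9.9672262588 = 99672.2626 bps
C = 99.672263 kbps -> 99.67 kbps (2 dp)

99.67


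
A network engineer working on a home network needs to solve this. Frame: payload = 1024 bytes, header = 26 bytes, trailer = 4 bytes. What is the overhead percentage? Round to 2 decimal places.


Given: payload = 1024 B, header = 26 B, trailer = 4 B
Overhead bytes = header + trailer = 26 + 4 = 30
Total frame = payload + overhead = 1024 + 30 = 1054
Overhead % = 30 / 1054 * 100 = 2.8463% -> 2.85% (2 dp)

2.85


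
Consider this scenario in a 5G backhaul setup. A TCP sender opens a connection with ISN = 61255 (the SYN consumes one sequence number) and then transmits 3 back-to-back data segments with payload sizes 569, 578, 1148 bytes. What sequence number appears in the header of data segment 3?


The SYN occupies sequence number ISN = 61255, so the first data byte is ISN + 1 = 61256.
SEQ of data segment i = (ISN + 1) + sum of payload sizes of segments 1..i-1.
Segment 1: SEQ = 61256, payload = 569 bytes
Segment 2: SEQ = 61825, payload = 578 bytes
Segment 3: SEQ = 62403, payload = 1148 bytes
SEQ of segment 3 = 61256 + 569 + 578 = 62403

62403


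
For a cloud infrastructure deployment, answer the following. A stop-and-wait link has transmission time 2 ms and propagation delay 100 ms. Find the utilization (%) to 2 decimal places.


Given: Ttrans = 2 ms, Tprop = 100 ms
RTT = 2 * Tprop = 2 * 100 = 200 ms
U = Ttrans / (Ttrans + RTT)
U = 2 / (2 + 200)
U = 2 / 202 = 0.009901
U% = 0.99%

0.99


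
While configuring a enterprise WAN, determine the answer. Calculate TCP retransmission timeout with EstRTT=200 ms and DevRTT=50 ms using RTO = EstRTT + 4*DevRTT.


Given: EstRTT = 200 ms, DevRTT = 50 ms
Timeout = EstRTT + 4 * DevRTT
4 * DevRTT = 4 * 50 = 200
Timeout = 200 + 200 = 400 ms

400


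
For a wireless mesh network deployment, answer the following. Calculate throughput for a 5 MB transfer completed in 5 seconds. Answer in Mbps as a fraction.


Given: file = 5 MB, time = 5 s
File in Mb = 5 * 8 = 40 Mb
Throughput = 40 / 5 Mbps
Throughput = 8 Mbps

8


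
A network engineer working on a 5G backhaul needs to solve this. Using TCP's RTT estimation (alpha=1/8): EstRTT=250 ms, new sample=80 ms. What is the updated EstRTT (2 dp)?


Given: EstRTT = 250 ms, SampleRTT = 80 ms, alpha = 1/8
New EstRTT = (1 - alpha) * EstRTT + alpha * SampleRTT
(7/8) * 250 = 218.75
(1/8) * 80 = 10
New EstRTT = 218.75 + 10 = 228.75 ms -> 228.75 ms (2 dp)

228.75


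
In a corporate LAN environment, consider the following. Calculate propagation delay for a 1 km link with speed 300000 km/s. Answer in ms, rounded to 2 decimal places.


Given: distance = 1 km, speed = 300000 km/s
Delay = distance / speed = 1 / 300000 seconds
Delay in ms = 1 * 1000 / 300000
Delay = 0.0033 ms
Rounded to 2 dp = 0.00 ms

0.00


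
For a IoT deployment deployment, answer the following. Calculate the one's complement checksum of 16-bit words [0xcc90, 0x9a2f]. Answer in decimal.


Given words: [0xcc90, 0x9a2f]
Step 1: Sum all words
Raw sum = 52368 + 39471 = 91839
Step 2: Fold carry: (26303 + 1) = 26304
One's complement = ~26304 & 0xFFFF = 39231

39231


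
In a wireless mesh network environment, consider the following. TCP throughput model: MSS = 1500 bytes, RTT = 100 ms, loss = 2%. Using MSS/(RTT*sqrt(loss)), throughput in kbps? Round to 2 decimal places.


Given: MSS = 1500 bytes, RTT = 100 ms, loss = 2%
RTT in seconds = 100 / 1000 = 0.1
Loss rate = 2% = 0.02
sqrt(loss) = sqrt(0.02) = 0.141421356237
Throughput (bytes/s) = 1500 / (0.1 * 0.141421356237) = 106066.0172
Throughput (kbps) = 106066.0172 * 8 / 1000 = 848.528137 -> 848.53 kbps (2 dp)

848.53


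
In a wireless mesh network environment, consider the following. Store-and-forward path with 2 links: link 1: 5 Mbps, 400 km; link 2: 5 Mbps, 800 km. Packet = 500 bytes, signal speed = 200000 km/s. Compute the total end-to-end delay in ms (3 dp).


Packet = 500 bytes = 4000 bits. Store-and-forward: sum (t_trans + t_prop) per link.
Link 1: t_trans = 4000/(5*10^6) s = 0.8000 ms; t_prop = 400/200000 s = 2.0000 ms; subtotal = 2.8000 ms
Link 2: t_trans = 4000/(5*10^6) s = 0.8000 ms; t_prop = 800/200000 s = 4.0000 ms; subtotal = 4.8000 ms
End-to-end = 2.8000 + 4.8000 = 7.6000 ms -> 7.600 ms (3 dp)

7.600


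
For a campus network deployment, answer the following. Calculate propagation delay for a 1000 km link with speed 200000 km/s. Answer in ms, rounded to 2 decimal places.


Given: distance = 1000 km, speed = 200000 km/s
Delay = distance / speed = 1000 / 200000 seconds
Delay in ms = 1000 * 1000 / 200000
Delay = 5.0000 ms
Rounded to 2 dp = 5.00 ms

5.00


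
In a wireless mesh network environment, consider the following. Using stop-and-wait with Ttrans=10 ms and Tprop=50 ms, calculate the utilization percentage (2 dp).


Given: Ttrans = 10 ms, Tprop = 50 ms
RTT = 2 * Tprop = 2 * 50 = 100 ms
U = Ttrans / (Ttrans + RTT)
U = 10 / (10 + 100)
U = 10 / 110 = 0.090909
U% = 9.09%

9.09


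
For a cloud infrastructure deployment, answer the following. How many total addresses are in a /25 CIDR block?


Given: CIDR prefix /25
Host bits = 32 - 25 = 7
Total addresses = 2^7 = 128

128


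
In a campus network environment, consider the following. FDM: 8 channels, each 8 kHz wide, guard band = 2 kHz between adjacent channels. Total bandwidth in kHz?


Given: 8 channels, 8 kHz each, guard = 2 kHz
Channel bandwidth = 8 * 8 = 64 kHz
Guard bands = 7 gaps * 2 kHz = 14 kHz
Total = 64 + 14 = 78 kHz

78


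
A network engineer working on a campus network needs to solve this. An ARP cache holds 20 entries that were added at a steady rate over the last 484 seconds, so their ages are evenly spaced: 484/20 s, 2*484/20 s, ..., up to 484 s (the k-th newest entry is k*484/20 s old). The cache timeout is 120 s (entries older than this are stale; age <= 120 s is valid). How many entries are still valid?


Ages are k * 484/20 s for k = 1..20 (spacing = 24.2000 s).
Entry k is valid iff k * 484/20 <= 120 iff k <= 20 * 120 / 484 = 4.9587
n_valid = floor(4.9587) = 4
(n_stale = 20 - 4 = 16)

4


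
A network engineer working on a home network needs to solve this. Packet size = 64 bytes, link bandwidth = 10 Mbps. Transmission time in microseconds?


Given: packet = 64 bytes, bandwidth = 10 Mbps
Packet in bits = 64 * 8 = 512 bits
Bandwidth = 10 * 10^6 = 10000000 bps
Time = 512 / 10000000 seconds
Time in us = 512 * 10^6 / 10000000 = 51.2

51.2


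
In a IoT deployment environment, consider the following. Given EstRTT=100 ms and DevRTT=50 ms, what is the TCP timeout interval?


Given: EstRTT = 100 ms, DevRTT = 50 ms
Timeout = EstRTT + 4 * DevRTT
4 * DevRTT = 4 * 50 = 200
Timeout = 100 + 200 = 300 ms

300


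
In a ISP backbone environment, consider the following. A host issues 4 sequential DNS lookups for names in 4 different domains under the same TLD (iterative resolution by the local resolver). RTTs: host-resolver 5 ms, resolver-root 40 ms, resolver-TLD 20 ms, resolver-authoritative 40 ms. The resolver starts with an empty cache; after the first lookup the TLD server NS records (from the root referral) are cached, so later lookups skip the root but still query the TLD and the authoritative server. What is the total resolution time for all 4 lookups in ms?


Lookup 1 (cold cache): local + root + TLD + auth = 5 + 40 + 20 + 40 = 105 ms
Lookups 2..4 (TLD NS cached -> skip root; new domain -> still ask TLD and auth): local + TLD + auth = 5 + 20 + 40 = 65 ms each
Remaining 3 lookups: 3 * 65 = 195 ms
Total = 105 + 195 = 300 ms

300


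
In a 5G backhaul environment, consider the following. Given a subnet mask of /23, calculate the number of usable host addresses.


Given: subnet mask /23
Host bits = 32 - 23 = 9
Total addresses = 2^9 = 512
Usable hosts = 512 - 2 (network + broadcast) = 510

510


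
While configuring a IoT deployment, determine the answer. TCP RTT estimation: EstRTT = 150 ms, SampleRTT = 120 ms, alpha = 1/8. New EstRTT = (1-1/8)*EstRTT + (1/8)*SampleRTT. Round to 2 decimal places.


Given: EstRTT = 150 ms, SampleRTT = 120 ms, alpha = 1/8
New EstRTT = (1 - alpha) * EstRTT + alpha * SampleRTT
(7/8) * 150 = 131.25
(1/8) * 120 = 15
New EstRTT = 131.25 + 15 = 146.25 ms -> 146.25 ms (2 dp)

146.25


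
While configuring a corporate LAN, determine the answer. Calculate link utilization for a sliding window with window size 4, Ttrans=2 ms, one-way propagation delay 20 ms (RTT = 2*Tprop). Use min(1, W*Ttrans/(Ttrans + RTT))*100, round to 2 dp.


Given: W = 4, Ttrans = 2 ms, RTT = 40 ms (= 2 * Tprop, Tprop = 20 ms)
Cycle time = Ttrans + RTT = 2 + 40 = 42 ms (first packet sent until its ACK returns)
W * Ttrans = 4 * 2 = 8 ms of sending per cycle
W * Ttrans / (Ttrans + RTT) = 8 / 42 = 0.190476
U = min(1, 0.190476) = 0.190476
U% = 19.05%

19.05


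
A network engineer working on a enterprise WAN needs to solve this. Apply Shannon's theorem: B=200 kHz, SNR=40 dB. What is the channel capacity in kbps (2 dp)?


Given: B = 200 kHz, SNR = 40 dB
SNR linear = 10^(40/10) = 10000
1 + SNR = 10001
log2(10001) = 13.2878566418
C = 200 * 1000 * 13.2878566418 = 2657571.3284 bps
C = 2657.571328 kbps -> 2657.57 kbps (2 dp)

2657.57


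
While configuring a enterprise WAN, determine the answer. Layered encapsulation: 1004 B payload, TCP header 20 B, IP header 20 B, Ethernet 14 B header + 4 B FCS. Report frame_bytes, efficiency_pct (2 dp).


TCP segment = 1004 + 20 = 1024 B
IP packet = 1024 + 20 = 1044 B
Ethernet frame = 1044 + 14 + 4 = 1062 B
Efficiency = app / frame = 1004 / 1062 = 0.945386 = 94.5386% -> 94.54% (2 dp)

1062, 94.54


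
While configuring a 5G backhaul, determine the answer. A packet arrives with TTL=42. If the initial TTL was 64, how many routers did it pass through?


Given: initial TTL = 64, received TTL = 42
Hops = initial TTL - received TTL
Hops = 64 - 42 = 22

22


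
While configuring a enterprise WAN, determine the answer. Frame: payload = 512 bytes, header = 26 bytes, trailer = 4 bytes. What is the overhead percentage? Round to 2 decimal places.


Given: payload = 512 B, header = 26 B, trailer = 4 B
Overhead bytes = header + trailer = 26 + 4 = 30
Total frame = payload + overhead = 512 + 30 = 542
Overhead % = 30 / 542 * 100 = 5.5351% -> 5.54% (2 dp)

5.54
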